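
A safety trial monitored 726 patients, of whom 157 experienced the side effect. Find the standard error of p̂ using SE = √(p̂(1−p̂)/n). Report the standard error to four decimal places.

SE = 0.0153

p̂ = 157/726 = 0.21625.
p̂(1−p̂) = 0.21625·0.78375 = 0.169486.
SE = √(0.169486/726) = 0.0153.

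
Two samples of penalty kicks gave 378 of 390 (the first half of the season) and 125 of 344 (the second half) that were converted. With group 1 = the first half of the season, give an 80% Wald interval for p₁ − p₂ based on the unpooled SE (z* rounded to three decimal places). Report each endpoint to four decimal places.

(0.5708, 0.6409)

p̂₁ = 0.96923, p̂₂ = 0.36337, so the observed difference is 0.60586.
Unpooled SE = √(p̂₁(1−p̂₁)/n₁ + p̂₂(1−p̂₂)/n₂) = √(0.000076468 + 0.000672479) = 0.027367.
The 80% critical value is z* = 1.282. Margin of error = 0.03508.
Interval: 0.60586 ± 0.03508 → (0.5708, 0.6409).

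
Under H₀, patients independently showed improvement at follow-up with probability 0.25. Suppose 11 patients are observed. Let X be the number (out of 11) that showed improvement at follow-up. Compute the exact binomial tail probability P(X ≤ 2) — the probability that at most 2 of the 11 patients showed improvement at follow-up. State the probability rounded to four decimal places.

P = 0.4552

X ~ Binomial(n=11, p=0.25).
P(X ≤ 2) = C(11,0)·0.25^0·0.75^11 + C(11,1)·0.25^1·0.75^10 + C(11,2)·0.25^2·0.75^9.
= 0.042235 + 0.154862 + 0.258104 = 0.4552.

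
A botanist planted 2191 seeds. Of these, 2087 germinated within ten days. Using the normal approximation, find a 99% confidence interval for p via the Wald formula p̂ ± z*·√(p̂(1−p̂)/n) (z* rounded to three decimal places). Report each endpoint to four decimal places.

Sample proportion p̂ = 2087/2191 = 0.95253.
Standard error of p̂: √(0.045214/2191) = √0.000020636 = 0.004543.
For 99% confidence, z* = 2.576.
Margin = 2.576·0.004543 = 0.01170.
So the interval runs from 0.9408 to 0.9642.

(0.9408, 0.9642)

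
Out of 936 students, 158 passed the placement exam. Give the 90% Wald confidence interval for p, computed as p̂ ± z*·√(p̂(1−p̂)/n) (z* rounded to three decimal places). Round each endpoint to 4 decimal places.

(0.1487, 0.1889)

The sample proportion is 158/936 = 0.16880.
SE = √(p̂(1−p̂)/n) = √(0.140309/936) = 0.012243.
The 90% critical value is z* = 1.645.
Margin = 1.645·0.012243 = 0.02014.
Interval: 0.16880 ± 0.02014 → (0.1487, 0.1889).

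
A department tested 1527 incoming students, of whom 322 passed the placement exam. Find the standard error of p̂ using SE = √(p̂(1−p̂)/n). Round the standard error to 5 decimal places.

SE = 0.01044

Sample proportion p̂ = 322/1527 = 0.21087.
p̂(1−p̂) = 0.21087·0.78913 = 0.166404.
Dividing by n and taking the root: √0.000108974 = 0.01044.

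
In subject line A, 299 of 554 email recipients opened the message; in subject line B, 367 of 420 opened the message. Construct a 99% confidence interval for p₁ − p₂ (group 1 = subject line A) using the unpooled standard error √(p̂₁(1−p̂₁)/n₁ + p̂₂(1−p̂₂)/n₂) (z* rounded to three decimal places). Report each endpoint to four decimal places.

(-0.4028, -0.2654)

p̂₁ = 0.53971, p̂₂ = 0.87381, so the observed difference is -0.33410.
SE = √(0.000448417 + 0.000262539) = √0.000710956 = 0.026664.
The 99% critical value is z* = 2.576. Margin = 2.576·0.026664 = 0.06869.
So the interval runs from -0.4028 to -0.2654.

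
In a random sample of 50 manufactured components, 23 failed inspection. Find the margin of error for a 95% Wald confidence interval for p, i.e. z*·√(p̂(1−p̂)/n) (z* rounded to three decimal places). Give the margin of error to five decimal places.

ME = 0.13815

Sample proportion p̂ = 23/50 = 0.46000.
SE(p̂) = √(0.46000·0.54000/50) = 0.070484.
The 95% critical value is z* = 1.960.
So ME = 0.13815.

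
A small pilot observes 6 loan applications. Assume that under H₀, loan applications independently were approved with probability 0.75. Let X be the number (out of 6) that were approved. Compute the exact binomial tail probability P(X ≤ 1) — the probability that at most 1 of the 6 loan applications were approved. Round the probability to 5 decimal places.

P = 0.00464

X ~ Binomial(n=6, p=0.75).
P(X ≤ 1) = C(6,0)·0.75^0·0.25^6 + C(6,1)·0.75^1·0.25^5.
= 0.000244 + 0.004395 = 0.00464.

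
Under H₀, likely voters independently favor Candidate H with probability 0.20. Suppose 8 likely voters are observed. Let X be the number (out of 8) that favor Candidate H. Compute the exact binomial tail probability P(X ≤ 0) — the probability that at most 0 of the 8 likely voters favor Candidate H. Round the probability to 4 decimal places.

X ~ Binomial(n=8, p=0.20).
P(X ≤ 0) = C(8,0)·0.20^0·0.80^8.
= 0.167772 = 0.1678.

P = 0.1678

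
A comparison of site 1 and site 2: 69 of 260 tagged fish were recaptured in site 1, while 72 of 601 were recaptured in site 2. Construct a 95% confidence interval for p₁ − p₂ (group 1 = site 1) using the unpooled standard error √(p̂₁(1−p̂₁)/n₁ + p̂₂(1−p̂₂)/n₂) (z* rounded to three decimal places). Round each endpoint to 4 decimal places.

(0.0860, 0.2052)

p̂₁ = 0.26538, p̂₂ = 0.11980, so the observed difference is 0.14558.
Unpooled SE = √(p̂₁(1−p̂₁)/n₁ + p̂₂(1−p̂₂)/n₂) = √(0.000749829 + 0.000175455) = 0.030418.
For 95% confidence, z* = 1.960. Margin = 1.960·0.030418 = 0.05962.
So the interval runs from 0.0860 to 0.2052.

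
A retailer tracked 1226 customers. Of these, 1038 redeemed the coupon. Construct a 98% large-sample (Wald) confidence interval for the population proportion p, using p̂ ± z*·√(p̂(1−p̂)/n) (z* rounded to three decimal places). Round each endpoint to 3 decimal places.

(0.823, 0.871)

p̂ = 1038/1226 = 0.84666.
Standard error of p̂: √(0.129830/1226) = √0.000105897 = 0.010291.
The 98% critical value is z* = 2.326.
Margin = 2.326·0.010291 = 0.02394.
CI: 0.84666 ± 0.02394 = (0.823, 0.871).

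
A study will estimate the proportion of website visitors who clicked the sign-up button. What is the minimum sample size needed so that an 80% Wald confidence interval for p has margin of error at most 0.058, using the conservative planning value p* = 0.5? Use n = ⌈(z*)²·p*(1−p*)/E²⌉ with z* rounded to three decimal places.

n = 123

The 80% critical value is z* = 1.282.
p*(1−p*) = 0.2500.
Required n before rounding: 1.643524 × 0.2500 / 0.058² = 122.141.
⌈122.141⌉ = 123.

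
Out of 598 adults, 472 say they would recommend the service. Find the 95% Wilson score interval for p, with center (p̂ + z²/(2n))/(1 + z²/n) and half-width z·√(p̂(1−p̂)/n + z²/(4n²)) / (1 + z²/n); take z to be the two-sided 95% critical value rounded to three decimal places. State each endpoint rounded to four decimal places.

p̂ = 472/598 = 0.78930; z = 1.960, so z² = 3.841600.
Denominator 1 + z²/n = 1 + 3.841600/598 = 1.006424.
Adjusted center: (0.78930 + z²/(2n))/1.006424 = 0.78745.
Radicand: p̂(1−p̂)/n + z²/(4n²) = 0.000278105 + 0.000002686 = 0.000280791.
Half-width = z·√(radicand)/denom = 1.960·0.016757/1.006424 = 0.03263.
CI: 0.78745 ± 0.03263 = (0.7548, 0.8201).

(0.7548, 0.8201)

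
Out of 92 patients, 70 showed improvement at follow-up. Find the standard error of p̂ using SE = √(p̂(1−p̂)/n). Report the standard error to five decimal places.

p̂ = 70/92 = 0.76087.
p̂(1−p̂) = 0.181947.
Dividing by n and taking the root: √0.001977685 = 0.04447.

SE = 0.04447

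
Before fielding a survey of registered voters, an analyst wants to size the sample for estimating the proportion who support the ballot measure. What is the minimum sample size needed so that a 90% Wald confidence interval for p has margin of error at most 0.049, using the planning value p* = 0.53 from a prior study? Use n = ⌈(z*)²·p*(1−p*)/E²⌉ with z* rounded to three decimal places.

For 90% confidence, z* = 1.645.
p*(1−p*) = 0.53·0.47 = 0.2491.
(z*)²·p*(1−p*)/E² = 2.706025·0.2491/0.002401 = 280.746.
Rounding up, n = 281.

n = 281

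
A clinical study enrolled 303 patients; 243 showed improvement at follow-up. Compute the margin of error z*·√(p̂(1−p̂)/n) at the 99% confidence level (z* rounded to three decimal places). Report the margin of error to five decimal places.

p̂ = 243/303 = 0.80198.
Standard error of p̂: √(0.158808/303) = √0.000524119 = 0.022894.
The 99% critical value is z* = 2.576.
ME = 2.576·0.022894 = 0.05897.

ME = 0.05897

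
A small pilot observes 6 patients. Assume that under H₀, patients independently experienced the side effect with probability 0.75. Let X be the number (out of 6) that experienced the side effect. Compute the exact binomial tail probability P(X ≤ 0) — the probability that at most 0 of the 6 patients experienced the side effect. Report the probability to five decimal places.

P = 0.00024

X ~ Binomial(n=6, p=0.75).
P(X ≤ 0) = C(6,0)·0.75^0·0.25^6.
= 0.000244 = 0.00024.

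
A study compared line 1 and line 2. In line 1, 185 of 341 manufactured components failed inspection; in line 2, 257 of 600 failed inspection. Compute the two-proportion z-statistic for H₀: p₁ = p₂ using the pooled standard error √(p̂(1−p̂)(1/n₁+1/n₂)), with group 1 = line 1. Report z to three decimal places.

Sample proportions: p̂₁ = 185/341 = 0.54252 and p̂₂ = 257/600 = 0.42833.
Pooling: p̂ = 442/941 = 0.46971.
Pooled SE = √[0.2490827·0.00459922] ≈ 0.033847.
z = (p̂₁ − p̂₂)/SE = (0.54252 − 0.42833)/0.033847 = 0.11419/0.033847 = 3.374.

z = 3.374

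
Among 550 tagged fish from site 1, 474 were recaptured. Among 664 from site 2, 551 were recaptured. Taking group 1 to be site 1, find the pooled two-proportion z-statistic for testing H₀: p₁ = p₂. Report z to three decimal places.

Sample proportions: p̂₁ = 474/550 = 0.86182 and p̂₂ = 551/664 = 0.82982.
Pooling: p̂ = 1025/1214 = 0.84432.
Pooled SE = √[0.1314463·0.00332421] ≈ 0.020903.
z = (p̂₁ − p̂₂)/SE = (0.86182 − 0.82982)/0.020903 = 0.03200/0.020903 = 1.531.

z = 1.531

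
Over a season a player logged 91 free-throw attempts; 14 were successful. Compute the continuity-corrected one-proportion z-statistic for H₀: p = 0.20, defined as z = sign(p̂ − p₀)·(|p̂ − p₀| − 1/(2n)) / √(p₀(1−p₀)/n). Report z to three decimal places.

z = -0.970

Sample proportion p̂ = 14/91 = 0.15385. p̂ − p₀ = -0.046154.
1/(2n) = 0.005495.
Corrected numerator: |-0.046154| − 0.005495 = 0.040659.
Under H₀, SE = √(p₀(1−p₀)/n) = √(0.20·0.80/91) = √0.001758242 = 0.041931.
z = (−)0.040659/0.041931 = -0.970.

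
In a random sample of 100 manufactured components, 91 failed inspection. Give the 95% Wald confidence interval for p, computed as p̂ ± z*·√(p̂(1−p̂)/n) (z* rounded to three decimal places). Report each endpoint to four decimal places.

With x = 91 successes in n = 100, p̂ = 0.91000.
Standard error of p̂: √(0.081900/100) = √0.000819000 = 0.028618.
For 95% confidence, z* = 1.960.
Margin of error: 1.960 × 0.028618 = 0.05609.
Interval: 0.91000 ± 0.05609 → (0.8539, 0.9661).

(0.8539, 0.9661)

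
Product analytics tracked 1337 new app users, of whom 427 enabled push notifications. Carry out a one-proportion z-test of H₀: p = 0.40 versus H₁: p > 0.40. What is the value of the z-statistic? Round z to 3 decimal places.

The sample proportion is 427/1337 = 0.31937.
SE₀ = √(0.40·0.60/1337) = 0.013398.
z = (p̂ − p₀)/SE = (0.31937 − 0.40)/0.013398 = -6.018.

z = -6.018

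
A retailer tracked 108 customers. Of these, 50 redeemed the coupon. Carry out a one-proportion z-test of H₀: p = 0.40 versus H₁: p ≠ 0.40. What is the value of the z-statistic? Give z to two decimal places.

With x = 50 successes in n = 108, p̂ = 0.46296.
SE₀ = √(0.40·0.60/108) = 0.047140.
z = (p̂ − p₀)/SE = (0.46296 − 0.40)/0.047140 = 1.34.

z = 1.34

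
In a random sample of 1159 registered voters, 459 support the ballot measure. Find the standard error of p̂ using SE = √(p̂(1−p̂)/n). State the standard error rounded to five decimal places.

SE = 0.01437

Sample proportion p̂ = 459/1159 = 0.39603.
p̂(1−p̂) = 0.239190.
SE = √(0.239190/1159) = 0.01437.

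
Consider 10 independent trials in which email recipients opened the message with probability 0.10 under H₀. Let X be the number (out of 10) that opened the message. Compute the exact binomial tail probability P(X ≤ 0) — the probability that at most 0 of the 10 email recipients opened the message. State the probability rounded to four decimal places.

P = 0.3487

X is binomial with n = 10 and p = 0.10.
P(X ≤ 0) = C(10,0)·0.10^0·0.90^10.
= 0.348678 = 0.3487.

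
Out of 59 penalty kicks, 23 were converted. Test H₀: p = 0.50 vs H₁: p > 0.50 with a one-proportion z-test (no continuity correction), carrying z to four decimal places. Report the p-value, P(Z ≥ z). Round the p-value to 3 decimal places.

p-value = 0.955

The sample proportion is 23/59 = 0.38983.
Under H₀, SE = √(p₀(1−p₀)/n) = √(0.50·0.50/59) = √0.004237288 = 0.065094.
z = (p̂ − p₀)/SE = (23/59 − 0.50)/0.065094 ≈ -1.6925.
p-value = P(Z ≥ z) with z = -1.6925 → 0.955.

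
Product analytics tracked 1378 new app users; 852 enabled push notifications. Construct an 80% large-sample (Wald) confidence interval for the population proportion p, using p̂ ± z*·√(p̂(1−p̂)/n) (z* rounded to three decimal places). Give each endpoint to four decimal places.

(0.6015, 0.6351)

With x = 852 successes in n = 1378, p̂ = 0.61829.
Standard error of p̂: √(0.236008/1378) = √0.000171269 = 0.013087.
For 80% confidence, z* = 1.282.
Margin = 1.282·0.013087 = 0.01678.
Interval: 0.61829 ± 0.01678 → (0.6015, 0.6351).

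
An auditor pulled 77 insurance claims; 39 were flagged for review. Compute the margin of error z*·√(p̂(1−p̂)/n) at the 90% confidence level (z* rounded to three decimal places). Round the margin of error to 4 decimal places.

p̂ = 39/77 = 0.50649.
SE = √(p̂(1−p̂)/n) = √(0.249958/77) = 0.056975.
For 90% confidence, z* = 1.645.
ME = 1.645·0.056975 = 0.0937.

ME = 0.0937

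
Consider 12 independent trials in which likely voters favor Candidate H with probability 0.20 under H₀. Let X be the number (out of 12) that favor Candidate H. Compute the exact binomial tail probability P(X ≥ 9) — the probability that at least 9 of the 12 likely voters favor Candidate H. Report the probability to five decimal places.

X ~ Binomial(n=12, p=0.20).
P(X ≥ 9) = C(12,9)·0.20^9·0.80^3 + C(12,10)·0.20^10·0.80^2 + C(12,11)·0.20^11·0.80^1 + C(12,12)·0.20^12·0.80^0.
= 0.000058 + 0.000004 + 0.000000 + 0.000000 = 0.00006.

P = 0.00006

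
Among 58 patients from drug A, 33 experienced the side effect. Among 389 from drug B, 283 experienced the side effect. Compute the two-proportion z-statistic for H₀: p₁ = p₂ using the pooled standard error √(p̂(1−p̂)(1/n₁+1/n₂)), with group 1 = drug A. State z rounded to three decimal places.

z = -2.475

Sample proportions: p̂₁ = 33/58 = 0.56897 and p̂₂ = 283/389 = 0.72751.
Pooling: p̂ = 316/447 = 0.70694.
SE = √[p̂(1−p̂)(1/n₁+1/n₂)] = √[0.70694·0.29306·(1/58+1/389)] ≈ 0.064067.
z = (p̂₁ − p̂₂)/SE = (0.56897 − 0.72751)/0.064067 = -0.15854/0.064067 = -2.475.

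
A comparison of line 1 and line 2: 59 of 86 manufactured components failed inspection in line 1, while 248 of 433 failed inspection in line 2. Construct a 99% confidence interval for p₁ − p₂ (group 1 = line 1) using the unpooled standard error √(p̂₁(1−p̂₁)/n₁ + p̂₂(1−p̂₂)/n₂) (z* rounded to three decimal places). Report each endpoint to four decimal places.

(-0.0294, 0.2560)

p̂₁ = 59/86 = 0.68605, p̂₂ = 248/433 = 0.57275; p̂₁ − p̂₂ = 0.11330.
SE = √(0.002504496 + 0.000565145) = √0.003069641 = 0.055404.
For 99% confidence, z* = 2.576. Margin = 2.576·0.055404 = 0.14272.
CI: 0.11330 ± 0.14272 = (-0.0294, 0.2560).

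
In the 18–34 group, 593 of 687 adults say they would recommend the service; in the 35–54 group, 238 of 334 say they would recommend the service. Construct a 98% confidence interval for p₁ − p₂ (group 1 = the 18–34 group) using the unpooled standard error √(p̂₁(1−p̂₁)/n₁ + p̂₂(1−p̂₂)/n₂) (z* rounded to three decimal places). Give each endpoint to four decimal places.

(0.0854, 0.2158)

p̂₁ = 0.86317, p̂₂ = 0.71257, so the observed difference is 0.15060.
Unpooled SE = √(p̂₁(1−p̂₁)/n₁ + p̂₂(1−p̂₂)/n₂) = √(0.000171914 + 0.000613209) = 0.028020.
z* = 2.326 at the 98% level. Margin of error = 0.06517.
Interval: 0.15060 ± 0.06517 → (0.0854, 0.2158).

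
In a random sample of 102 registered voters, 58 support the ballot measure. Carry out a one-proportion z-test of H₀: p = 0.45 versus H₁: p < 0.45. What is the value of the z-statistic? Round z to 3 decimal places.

z = 2.408

The sample proportion is 58/102 = 0.56863.
SE₀ = √(0.45·0.55/102) = 0.049259.
Test statistic: z = 0.11863/0.049259 = 2.408.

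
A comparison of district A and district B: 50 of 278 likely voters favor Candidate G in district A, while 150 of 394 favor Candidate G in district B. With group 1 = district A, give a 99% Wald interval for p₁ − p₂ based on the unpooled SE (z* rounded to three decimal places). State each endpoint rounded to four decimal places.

(-0.2874, -0.1143)

p̂₁ = 50/278 = 0.17986, p̂₂ = 150/394 = 0.38071; p̂₁ − p̂₂ = -0.20085.
Unpooled SE = √(p̂₁(1−p̂₁)/n₁ + p̂₂(1−p̂₂)/n₂) = √(0.000530604 + 0.000598401) = 0.033601.
z* = 2.576 at the 99% level. Margin = 2.576·0.033601 = 0.08656.
Interval: -0.20085 ± 0.08656 → (-0.2874, -0.1143).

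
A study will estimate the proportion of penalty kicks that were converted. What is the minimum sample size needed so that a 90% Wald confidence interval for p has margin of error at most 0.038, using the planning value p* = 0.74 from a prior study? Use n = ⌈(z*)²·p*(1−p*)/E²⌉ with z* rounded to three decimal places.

n = 361

z* = 1.645 at the 90% level.
p*(1−p*) = 0.1924.
Required n before rounding: 2.706025 × 0.1924 / 0.038² = 360.553.
Rounding up, n = 361.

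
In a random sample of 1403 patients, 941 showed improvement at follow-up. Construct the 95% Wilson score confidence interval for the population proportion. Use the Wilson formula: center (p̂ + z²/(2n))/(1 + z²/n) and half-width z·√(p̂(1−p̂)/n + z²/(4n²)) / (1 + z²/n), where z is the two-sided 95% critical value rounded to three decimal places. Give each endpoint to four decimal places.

(0.6457, 0.6948)

p̂ = 941/1403 = 0.67071; z = 1.960, so z² = 3.841600.
1 + z²/n = 1.002738.
Adjusted center: (0.67071 + z²/(2n))/1.002738 = 0.67024.
Radicand: p̂(1−p̂)/n + z²/(4n²) = 0.000157420 + 0.000000488 = 0.000157908.
Half-width = 1.960·√0.000157908/1.002738 = 0.02456.
So the interval runs from 0.6457 to 0.6948.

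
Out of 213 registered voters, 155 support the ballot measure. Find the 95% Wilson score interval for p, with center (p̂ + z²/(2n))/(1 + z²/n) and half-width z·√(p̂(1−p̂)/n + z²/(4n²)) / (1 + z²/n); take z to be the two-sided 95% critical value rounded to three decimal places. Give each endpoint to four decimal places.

Here p̂ = 155/213 = 0.72770 and z = 1.960 (z² = 3.841600).
1 + z²/n = 1.018036.
Center = (0.72770 + 0.009018)/1.018036 = 0.72367.
Radicand: p̂(1−p̂)/n + z²/(4n²) = 0.000930295 + 0.000021169 = 0.000951464.
Half-width = z·√(radicand)/denom = 1.960·0.030846/1.018036 = 0.05939.
CI: 0.72367 ± 0.05939 = (0.6643, 0.7831).

(0.6643, 0.7831)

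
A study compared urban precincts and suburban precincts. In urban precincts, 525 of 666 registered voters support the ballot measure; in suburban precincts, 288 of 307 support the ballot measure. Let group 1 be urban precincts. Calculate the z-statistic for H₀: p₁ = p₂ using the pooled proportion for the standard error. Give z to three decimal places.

z = -5.859

p̂₁ = 525/666 = 0.78829, p̂₂ = 288/307 = 0.93811.
Pooling: p̂ = 813/973 = 0.83556.
SE = √[p̂(1−p̂)(1/n₁+1/n₂)] = √[0.83556·0.16444·(1/666+1/307)] ≈ 0.025571.
z = (p̂₁ − p̂₂)/SE = (0.78829 − 0.93811)/0.025571 = -0.14982/0.025571 = -5.859.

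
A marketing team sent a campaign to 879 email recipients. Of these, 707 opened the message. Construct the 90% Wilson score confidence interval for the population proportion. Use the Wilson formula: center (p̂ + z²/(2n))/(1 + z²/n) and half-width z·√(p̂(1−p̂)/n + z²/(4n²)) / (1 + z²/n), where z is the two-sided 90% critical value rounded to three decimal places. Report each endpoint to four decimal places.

p̂ = 707/879 = 0.80432; z = 1.645, so z² = 2.706025.
1 + z²/n = 1.003079.
Center = (0.80432 + 0.001539)/1.003079 = 0.80339.
Radicand: p̂(1−p̂)/n + z²/(4n²) = 0.000179053 + 0.000000876 = 0.000179929.
Half-width = 1.645·√0.000179929/1.003079 = 0.02200.
CI: 0.80339 ± 0.02200 = (0.7814, 0.8254).

(0.7814, 0.8254)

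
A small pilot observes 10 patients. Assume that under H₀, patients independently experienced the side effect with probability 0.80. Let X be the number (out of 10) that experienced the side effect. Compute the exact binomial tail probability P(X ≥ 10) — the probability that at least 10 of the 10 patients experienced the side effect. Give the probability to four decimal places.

P = 0.1074

X is binomial with n = 10 and p = 0.80.
P(X ≥ 10) = C(10,10)·0.80^10·0.20^0.
= 0.107374 = 0.1074.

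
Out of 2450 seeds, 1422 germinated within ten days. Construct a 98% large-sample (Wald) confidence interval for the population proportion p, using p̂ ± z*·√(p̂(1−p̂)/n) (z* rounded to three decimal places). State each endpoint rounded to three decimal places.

(0.557, 0.604)

The sample proportion is 1422/2450 = 0.58041.
SE(p̂) = √(0.58041·0.41959/2450) = 0.009970.
For 98% confidence, z* = 2.326.
Margin of error: 2.326 × 0.009970 = 0.02319.
Interval: 0.58041 ± 0.02319 → (0.557, 0.604).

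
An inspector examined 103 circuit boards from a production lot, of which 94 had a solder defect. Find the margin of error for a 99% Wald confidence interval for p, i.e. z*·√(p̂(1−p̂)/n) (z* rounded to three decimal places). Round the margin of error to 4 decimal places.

The sample proportion is 94/103 = 0.91262.
SE(p̂) = √(0.91262·0.08738/103) = 0.027825.
The 99% critical value is z* = 2.576.
ME = 2.576·0.027825 = 0.0717.

ME = 0.0717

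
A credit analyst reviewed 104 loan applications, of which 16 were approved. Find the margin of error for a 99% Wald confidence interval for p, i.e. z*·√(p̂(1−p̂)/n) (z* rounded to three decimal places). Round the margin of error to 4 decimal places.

ME = 0.0911

Sample proportion p̂ = 16/104 = 0.15385.
Standard error of p̂: √(0.130178/104) = √0.001251707 = 0.035379.
z* = 2.576 at the 99% level.
So ME = 0.0911.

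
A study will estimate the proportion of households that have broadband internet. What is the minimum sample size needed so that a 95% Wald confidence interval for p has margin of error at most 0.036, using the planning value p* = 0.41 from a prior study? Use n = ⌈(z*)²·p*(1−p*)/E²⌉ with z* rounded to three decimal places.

n = 718

For 95% confidence, z* = 1.960.
p*(1−p*) = 0.41·0.59 = 0.2419.
Required n before rounding: 3.841600 × 0.2419 / 0.036² = 717.039.
⌈717.039⌉ = 718.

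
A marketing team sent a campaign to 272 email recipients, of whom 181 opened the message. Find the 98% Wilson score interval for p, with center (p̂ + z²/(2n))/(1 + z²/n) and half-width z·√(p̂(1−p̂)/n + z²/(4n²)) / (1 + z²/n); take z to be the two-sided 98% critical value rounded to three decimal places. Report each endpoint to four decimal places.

p̂ = 181/272 = 0.66544; z = 2.326, so z² = 5.410276.
Denominator 1 + z²/n = 1 + 5.410276/272 = 1.019891.
Adjusted center: (0.66544 + z²/(2n))/1.019891 = 0.66221.
Radicand: p̂(1−p̂)/n + z²/(4n²) = 0.000818490 + 0.000018282 = 0.000836772.
Half-width = 2.326·√0.000836772/1.019891 = 0.06597.
CI: 0.66221 ± 0.06597 = (0.5962, 0.7282).

(0.5962, 0.7282)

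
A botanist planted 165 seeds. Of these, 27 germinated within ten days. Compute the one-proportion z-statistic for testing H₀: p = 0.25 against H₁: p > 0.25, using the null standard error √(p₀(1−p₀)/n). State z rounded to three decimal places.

z = -2.562

The sample proportion is 27/165 = 0.16364.
Null standard error: √(0.25·0.75/165) = √0.001136364 = 0.033710.
z = (p̂ − p₀)/SE = (0.16364 − 0.25)/0.033710 = -2.562.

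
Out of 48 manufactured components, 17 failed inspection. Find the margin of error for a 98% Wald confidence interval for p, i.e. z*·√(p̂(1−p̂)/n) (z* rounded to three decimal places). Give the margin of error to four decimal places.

ME = 0.1606

Sample proportion p̂ = 17/48 = 0.35417.
Standard error of p̂: √(0.228733/48) = √0.004765263 = 0.069031.
z* = 2.326 at the 98% level.
Margin of error = z*·SE = 2.326 × 0.069031 = 0.1606.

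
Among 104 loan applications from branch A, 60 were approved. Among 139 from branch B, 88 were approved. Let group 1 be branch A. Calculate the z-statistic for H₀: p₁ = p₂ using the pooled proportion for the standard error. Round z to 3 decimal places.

z = -0.888

p̂₁ = 60/104 = 0.57692, p̂₂ = 88/139 = 0.63309.
Pooled p̂ = (60+88)/(104+139) = 148/243 = 0.60905.
SE = √[p̂(1−p̂)(1/n₁+1/n₂)] = √[0.60905·0.39095·(1/104+1/139)] ≈ 0.063265.
z = (p̂₁ − p̂₂)/SE = (0.57692 − 0.63309)/0.063265 = -0.05617/0.063265 = -0.888.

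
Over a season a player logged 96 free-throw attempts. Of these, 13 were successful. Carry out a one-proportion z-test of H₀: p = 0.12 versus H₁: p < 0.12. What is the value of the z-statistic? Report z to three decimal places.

z = 0.465

With x = 13 successes in n = 96, p̂ = 0.13542.
Under H₀, SE = √(p₀(1−p₀)/n) = √(0.12·0.88/96) = √0.001100000 = 0.033166.
Test statistic: z = 0.01542/0.033166 = 0.465.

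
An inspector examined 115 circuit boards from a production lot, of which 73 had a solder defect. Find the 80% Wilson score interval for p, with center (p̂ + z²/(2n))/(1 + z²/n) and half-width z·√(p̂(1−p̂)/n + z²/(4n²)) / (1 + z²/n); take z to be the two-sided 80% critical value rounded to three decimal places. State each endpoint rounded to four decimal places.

(0.5757, 0.6901)

p̂ = 73/115 = 0.63478; z = 1.282, so z² = 1.643524.
Denominator 1 + z²/n = 1 + 1.643524/115 = 1.014292.
Center = (0.63478 + 0.007146)/1.014292 = 0.63288.
Radicand: p̂(1−p̂)/n + z²/(4n²) = 0.002015945 + 0.000031069 = 0.002047014.
Half-width = z·√(radicand)/denom = 1.282·0.045244/1.014292 = 0.05719.
CI: 0.63288 ± 0.05719 = (0.5757, 0.6901).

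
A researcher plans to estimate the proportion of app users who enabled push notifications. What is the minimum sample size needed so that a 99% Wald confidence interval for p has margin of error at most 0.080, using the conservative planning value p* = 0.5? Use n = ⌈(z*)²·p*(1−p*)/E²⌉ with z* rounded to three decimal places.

For 99% confidence, z* = 2.576.
p*(1−p*) = 0.50·0.50 = 0.2500.
Required n before rounding: 6.635776 × 0.2500 / 0.080² = 259.210.
⌈259.210⌉ = 260.

n = 260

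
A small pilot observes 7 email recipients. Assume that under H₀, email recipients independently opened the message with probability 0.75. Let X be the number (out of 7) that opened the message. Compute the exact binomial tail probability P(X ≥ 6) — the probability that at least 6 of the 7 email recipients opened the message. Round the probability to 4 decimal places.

X is binomial with n = 7 and p = 0.75.
P(X ≥ 6) = C(7,6)·0.75^6·0.25^1 + C(7,7)·0.75^7·0.25^0.
= 0.311462 + 0.133484 = 0.4449.

P = 0.4449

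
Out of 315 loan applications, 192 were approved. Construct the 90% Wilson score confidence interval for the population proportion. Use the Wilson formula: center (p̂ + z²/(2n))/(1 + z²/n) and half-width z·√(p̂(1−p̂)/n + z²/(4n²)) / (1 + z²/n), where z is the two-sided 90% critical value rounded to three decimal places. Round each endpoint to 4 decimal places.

Here p̂ = 192/315 = 0.60952 and z = 1.645 (z² = 2.706025).
1 + z²/n = 1.008591.
Center = (0.60952 + 0.004295)/1.008591 = 0.60859.
Radicand: p̂(1−p̂)/n + z²/(4n²) = 0.000755570 + 0.000006818 = 0.000762388.
Half-width = z·√(radicand)/denom = 1.645·0.027611/1.008591 = 0.04503.
So the interval runs from 0.5636 to 0.6536.

(0.5636, 0.6536)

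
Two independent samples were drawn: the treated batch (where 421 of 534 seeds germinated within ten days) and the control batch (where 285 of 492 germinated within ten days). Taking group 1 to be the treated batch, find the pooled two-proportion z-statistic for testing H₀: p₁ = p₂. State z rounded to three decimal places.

p̂₁ = 421/534 = 0.78839, p̂₂ = 285/492 = 0.57927.
Pooled p̂ = (421+285)/(534+492) = 706/1026 = 0.68811.
Pooled SE = √[0.2146149·0.00390518] ≈ 0.028950.
z = (p̂₁ − p̂₂)/SE = (0.78839 − 0.57927)/0.028950 = 0.20912/0.028950 = 7.223.

z = 7.223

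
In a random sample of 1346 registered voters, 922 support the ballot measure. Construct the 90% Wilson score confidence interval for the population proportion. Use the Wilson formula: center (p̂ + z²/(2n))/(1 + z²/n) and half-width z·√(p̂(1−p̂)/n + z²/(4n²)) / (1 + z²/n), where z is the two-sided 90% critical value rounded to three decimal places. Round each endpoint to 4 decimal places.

(0.6638, 0.7054)

p̂ = 922/1346 = 0.68499; z = 1.645, so z² = 2.706025.
Denominator 1 + z²/n = 1 + 2.706025/1346 = 1.002010.
Center = (0.68499 + 0.001005)/1.002010 = 0.68462.
Radicand: p̂(1−p̂)/n + z²/(4n²) = 0.000160310 + 0.000000373 = 0.000160683.
Half-width = 1.645·√0.000160683/1.002010 = 0.02081.
So the interval runs from 0.6638 to 0.7054.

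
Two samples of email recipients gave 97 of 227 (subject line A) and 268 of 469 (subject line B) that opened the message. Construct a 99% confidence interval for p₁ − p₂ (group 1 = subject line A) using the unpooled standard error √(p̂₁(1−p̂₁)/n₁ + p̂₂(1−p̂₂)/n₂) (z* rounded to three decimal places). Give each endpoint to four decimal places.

p̂₁ = 0.42731, p̂₂ = 0.57143, so the observed difference is -0.14412.
SE = √(0.001078047 + 0.000522170) = √0.001600217 = 0.040003.
z* = 2.576 at the 99% level. Margin = 2.576·0.040003 = 0.10305.
CI: -0.14412 ± 0.10305 = (-0.2472, -0.0411).

(-0.2472, -0.0411)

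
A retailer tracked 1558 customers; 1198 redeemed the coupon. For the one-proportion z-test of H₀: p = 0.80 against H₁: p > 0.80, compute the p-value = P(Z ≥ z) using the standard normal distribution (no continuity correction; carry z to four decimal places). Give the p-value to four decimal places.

The sample proportion is 1198/1558 = 0.76893.
Null standard error: √(0.80·0.20/1558) = √0.000102696 = 0.010134.
z = (p̂ − p₀)/SE = (1198/1558 − 0.80)/0.010134 ≈ -3.0655.
p-value = P(Z ≥ z) with z = -3.0655 → 0.9989.

p-value = 0.9989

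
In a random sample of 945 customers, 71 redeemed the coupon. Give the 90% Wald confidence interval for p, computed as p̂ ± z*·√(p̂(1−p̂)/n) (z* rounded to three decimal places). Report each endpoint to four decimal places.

Sample proportion p̂ = 71/945 = 0.07513.
Standard error of p̂: √(0.069487/945) = √0.000073532 = 0.008575.
z* = 1.645 at the 90% level.
Margin = 1.645·0.008575 = 0.01411.
CI: 0.07513 ± 0.01411 = (0.0610, 0.0892).

(0.0610, 0.0892)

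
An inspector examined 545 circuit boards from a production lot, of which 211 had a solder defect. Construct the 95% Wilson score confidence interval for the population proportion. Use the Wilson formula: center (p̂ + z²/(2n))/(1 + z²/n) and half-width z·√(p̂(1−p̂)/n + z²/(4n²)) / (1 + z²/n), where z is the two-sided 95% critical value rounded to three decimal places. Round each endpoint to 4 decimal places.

p̂ = 211/545 = 0.38716; z = 1.960, so z² = 3.841600.
1 + z²/n = 1.007049.
Center = (0.38716 + 0.003524)/1.007049 = 0.38795.
Radicand: p̂(1−p̂)/n + z²/(4n²) = 0.000435351 + 0.000003233 = 0.000438584.
Half-width = 1.960·√0.000438584/1.007049 = 0.04076.
CI: 0.38795 ± 0.04076 = (0.3472, 0.4287).

(0.3472, 0.4287)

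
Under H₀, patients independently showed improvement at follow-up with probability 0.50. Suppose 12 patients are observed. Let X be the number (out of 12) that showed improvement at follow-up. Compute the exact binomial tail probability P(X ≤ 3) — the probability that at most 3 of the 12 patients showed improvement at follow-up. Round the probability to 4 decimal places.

X ~ Binomial(n=12, p=0.50).
P(X ≤ 3) = C(12,0)·0.50^0·0.50^12 + C(12,1)·0.50^1·0.50^11 + C(12,2)·0.50^2·0.50^10 + C(12,3)·0.50^3·0.50^9.
= 0.000244 + 0.002930 + 0.016113 + 0.053711 = 0.0730.

P = 0.0730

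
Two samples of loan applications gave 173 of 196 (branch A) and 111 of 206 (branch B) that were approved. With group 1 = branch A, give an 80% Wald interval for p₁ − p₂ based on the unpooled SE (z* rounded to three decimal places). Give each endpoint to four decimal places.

(0.2904, 0.3972)

p̂₁ = 173/196 = 0.88265, p̂₂ = 111/206 = 0.53883; p̂₁ − p̂₂ = 0.34382.
Unpooled SE = √(p̂₁(1−p̂₁)/n₁ + p̂₂(1−p̂₂)/n₂) = √(0.000528452 + 0.001206271) = 0.041650.
For 80% confidence, z* = 1.282. Margin = 1.282·0.041650 = 0.05340.
CI: 0.34382 ± 0.05340 = (0.2904, 0.3972).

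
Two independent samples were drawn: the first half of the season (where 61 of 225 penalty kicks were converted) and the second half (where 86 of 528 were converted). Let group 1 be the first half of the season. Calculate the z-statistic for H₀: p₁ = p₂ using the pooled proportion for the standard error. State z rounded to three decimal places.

z = 3.430

p̂₁ = 61/225 = 0.27111, p̂₂ = 86/528 = 0.16288.
Pooled p̂ = (61+86)/(225+528) = 147/753 = 0.19522.
SE = √[p̂(1−p̂)(1/n₁+1/n₂)] = √[0.19522·0.80478·(1/225+1/528)] ≈ 0.031557.
z = 0.10823/0.031557 = 3.430.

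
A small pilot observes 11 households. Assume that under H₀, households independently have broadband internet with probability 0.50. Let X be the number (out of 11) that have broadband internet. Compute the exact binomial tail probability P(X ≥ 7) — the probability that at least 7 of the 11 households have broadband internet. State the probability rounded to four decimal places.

X ~ Binomial(n=11, p=0.50).
P(X ≥ 7) = Σ_{j=7}^{11} C(11,j)·0.50^j·0.50^{11−j}.
= 0.161133 + 0.080566 + 0.026855 + 0.005371 + 0.000488 = 0.2744.

P = 0.2744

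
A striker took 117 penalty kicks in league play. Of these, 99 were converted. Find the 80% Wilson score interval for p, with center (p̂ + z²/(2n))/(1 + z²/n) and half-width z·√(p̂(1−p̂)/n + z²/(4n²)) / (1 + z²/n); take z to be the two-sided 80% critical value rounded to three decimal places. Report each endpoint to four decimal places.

(0.7986, 0.8841)

p̂ = 99/117 = 0.84615; z = 1.282, so z² = 1.643524.
Denominator 1 + z²/n = 1 + 1.643524/117 = 1.014047.
Center = (0.84615 + 0.007024)/1.014047 = 0.84136.
Radicand: p̂(1−p̂)/n + z²/(4n²) = 0.001112628 + 0.000030015 = 0.001142643.
Half-width = z·√(radicand)/denom = 1.282·0.033803/1.014047 = 0.04274.
So the interval runs from 0.7986 to 0.8841.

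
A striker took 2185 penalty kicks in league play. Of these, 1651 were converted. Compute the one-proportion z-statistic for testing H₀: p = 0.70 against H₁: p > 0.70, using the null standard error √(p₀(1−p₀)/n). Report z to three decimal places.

z = 5.672

Sample proportion p̂ = 1651/2185 = 0.75561.
Under H₀, SE = √(p₀(1−p₀)/n) = √(0.70·0.30/2185) = √0.000096110 = 0.009804.
z = (0.75561 − 0.70)/0.009804 = 0.05561/0.009804 = 5.672.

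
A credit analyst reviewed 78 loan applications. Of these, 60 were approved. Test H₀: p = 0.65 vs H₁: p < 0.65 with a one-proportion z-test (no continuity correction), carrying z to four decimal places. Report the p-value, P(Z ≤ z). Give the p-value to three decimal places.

Sample proportion p̂ = 60/78 = 0.76923.
SE₀ = √(0.65·0.35/78) = 0.054006.
Test statistic (full precision, shown to 4 dp): z = (60/78 − 0.65)/SE₀ ≈ 2.2077.
From the standard normal, P(Z ≤ z) = 0.986.

p-value = 0.986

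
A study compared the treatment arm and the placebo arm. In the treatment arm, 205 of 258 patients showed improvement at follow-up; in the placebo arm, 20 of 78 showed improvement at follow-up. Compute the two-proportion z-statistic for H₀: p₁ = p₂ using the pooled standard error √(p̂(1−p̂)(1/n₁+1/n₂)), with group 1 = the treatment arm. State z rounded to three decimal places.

z = 8.855

p̂₁ = 205/258 = 0.79457, p̂₂ = 20/78 = 0.25641.
Pooled p̂ = (205+20)/(258+78) = 225/336 = 0.66964.
Pooled SE = √[0.2212213·0.01669648] ≈ 0.060775.
z = (p̂₁ − p̂₂)/SE = (0.79457 − 0.25641)/0.060775 = 0.53816/0.060775 = 8.855.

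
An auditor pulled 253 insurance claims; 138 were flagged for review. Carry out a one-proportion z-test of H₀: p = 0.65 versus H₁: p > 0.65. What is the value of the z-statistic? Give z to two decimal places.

p̂ = 138/253 = 0.54545.
SE₀ = √(0.65·0.35/253) = 0.029987.
Test statistic: z = -0.10455/0.029987 = -3.49.

z = -3.49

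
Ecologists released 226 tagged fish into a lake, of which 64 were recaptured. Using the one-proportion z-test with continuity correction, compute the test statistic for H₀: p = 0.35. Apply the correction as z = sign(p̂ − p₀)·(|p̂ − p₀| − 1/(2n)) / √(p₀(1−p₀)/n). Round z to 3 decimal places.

Sample proportion p̂ = 64/226 = 0.28319. p̂ − p₀ = -0.066814.
1/(2n) = 0.002212.
Corrected numerator: |-0.066814| − 0.002212 = 0.064602.
SE₀ = √(0.35·0.65/226) = 0.031728.
z = −0.064602/0.031728 = -2.036.

z = -2.036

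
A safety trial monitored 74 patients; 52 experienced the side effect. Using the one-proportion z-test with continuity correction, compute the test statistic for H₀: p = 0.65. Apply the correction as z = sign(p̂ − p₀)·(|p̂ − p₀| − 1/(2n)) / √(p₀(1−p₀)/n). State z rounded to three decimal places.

z = 0.829

With x = 52 successes in n = 74, p̂ = 0.70270. p̂ − p₀ = 0.052703.
Continuity correction 1/(2n) = 1/148 = 0.006757.
Corrected numerator: |0.052703| − 0.006757 = 0.045946.
Null standard error: √(0.65·0.35/74) = √0.003074324 = 0.055447.
z = (+)0.045946/0.055447 = 0.829.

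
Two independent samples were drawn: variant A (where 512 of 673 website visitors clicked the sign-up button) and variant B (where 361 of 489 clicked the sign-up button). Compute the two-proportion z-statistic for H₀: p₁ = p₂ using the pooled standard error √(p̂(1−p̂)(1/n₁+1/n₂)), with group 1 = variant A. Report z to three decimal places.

z = 0.877

Sample proportions: p̂₁ = 512/673 = 0.76077 and p̂₂ = 361/489 = 0.73824.
Pooled p̂ = (512+361)/(673+489) = 873/1162 = 0.75129.
SE = √[p̂(1−p̂)(1/n₁+1/n₂)] = √[0.75129·0.24871·(1/673+1/489)] ≈ 0.025686.
z = (p̂₁ − p̂₂)/SE = (0.76077 − 0.73824)/0.025686 = 0.02253/0.025686 = 0.877.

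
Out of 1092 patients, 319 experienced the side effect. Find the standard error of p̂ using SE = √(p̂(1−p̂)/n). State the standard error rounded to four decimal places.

Sample proportion p̂ = 319/1092 = 0.29212.
p̂(1−p̂) = 0.29212·0.70788 = 0.206786.
SE = √(0.206786/1092) = 0.0138.

SE = 0.0138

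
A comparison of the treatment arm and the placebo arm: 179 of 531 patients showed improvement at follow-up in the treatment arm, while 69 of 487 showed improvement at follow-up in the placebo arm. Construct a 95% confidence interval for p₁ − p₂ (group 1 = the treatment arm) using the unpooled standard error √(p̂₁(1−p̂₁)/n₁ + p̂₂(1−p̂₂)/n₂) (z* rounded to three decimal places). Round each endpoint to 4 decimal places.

(0.1447, 0.2462)

p̂₁ = 0.33710, p̂₂ = 0.14168, so the observed difference is 0.19542.
Unpooled SE = √(p̂₁(1−p̂₁)/n₁ + p̂₂(1−p̂₂)/n₂) = √(0.000420835 + 0.000249711) = 0.025895.
For 95% confidence, z* = 1.960. Margin = 1.960·0.025895 = 0.05075.
CI: 0.19542 ± 0.05075 = (0.1447, 0.2462).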